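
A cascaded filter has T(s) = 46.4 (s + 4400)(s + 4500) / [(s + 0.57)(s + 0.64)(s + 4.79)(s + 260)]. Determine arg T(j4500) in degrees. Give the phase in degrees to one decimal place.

-266.0°

∠(j4500 + 4400) = arctan(4500/4400) = 45.64°
∠(j4500 + 4500) = arctan(4500/4500) = 45.00°
∠(j4500 + 0.57) = arctan(4500/0.57) = 89.99°
∠(j4500 + 0.64) = arctan(4500/0.64) = 89.99°
∠(j4500 + 4.79) = arctan(4500/4.79) = 89.94°
∠(j4500 + 260) = arctan(4500/260) = 86.69°
∠T(j4500) = 45.64° + 45.00° − (89.99° + 89.99° + 89.94° + 86.69°) = -265.97°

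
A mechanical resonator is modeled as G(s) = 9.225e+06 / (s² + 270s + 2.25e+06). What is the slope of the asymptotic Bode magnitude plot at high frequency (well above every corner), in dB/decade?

-40 dB/decade

With 0 zeros and 2 poles, the high-frequency asymptotic slope is 20 × (0 − 2) = -40 dB/decade.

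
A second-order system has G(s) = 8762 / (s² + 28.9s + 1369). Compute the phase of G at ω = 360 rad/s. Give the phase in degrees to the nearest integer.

∠[(j360)² + 28.9(j360) + 1369] = ∠[-1.2823e+05 + j10404] = 175.36°
∠G(j360) = −175.36° = -175.36°

-175 deg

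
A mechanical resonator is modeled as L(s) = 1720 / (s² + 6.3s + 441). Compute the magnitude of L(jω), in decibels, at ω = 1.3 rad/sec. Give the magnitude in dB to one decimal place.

|(j1.3)² + 6.3(j1.3) + 441| = |439.31 + j8.19| = 439.4
|L(j1.3)| = 1720 / 439.4 = 3.9146
20 log₁₀(3.9146) = 11.85 dB

11.9 dB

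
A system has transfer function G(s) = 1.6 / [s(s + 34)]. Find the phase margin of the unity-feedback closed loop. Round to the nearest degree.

Gain crossover: |G(jω)| = 1 at ω ≈ 0.0471 rad/s.
∠G(j0.0471) = −90° − arctan(0.0471/34) ≈ -90.08°
PM = 180° + (-90.08°) = 89.92°

90°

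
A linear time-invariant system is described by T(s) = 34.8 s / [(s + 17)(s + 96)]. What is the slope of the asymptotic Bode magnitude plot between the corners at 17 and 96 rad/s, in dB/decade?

0 dB/decade

In this band the factors already past their corner are: 1 differentiator zero, pole at 17; net slope = 0 dB/decade.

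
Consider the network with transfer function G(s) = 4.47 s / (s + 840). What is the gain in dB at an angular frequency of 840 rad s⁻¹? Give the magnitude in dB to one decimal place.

10.0 dB

|j840| = 840
|j840 + 840| = √(840² + 840²) = 1188
|G(j840)| = 4.47 × 840 / 1188 = 3.1608
20 log₁₀(3.1608) = 10.00 dB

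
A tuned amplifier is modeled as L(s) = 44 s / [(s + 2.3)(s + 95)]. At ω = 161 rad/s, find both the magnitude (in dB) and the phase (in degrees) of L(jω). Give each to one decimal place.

|L| = -12.6 dB, ∠L = -58.6°

|j161| = 161
|j161 + 2.3| = √(161² + 2.3²) = 161
|j161 + 95| = √(161² + 95²) = 186.9
|L(j161)| = 44 × 161 / (161 × 186.9) = 0.23535
20 log₁₀(0.23535) = -12.57 dB
∠(j161) = 90.00°
∠(j161 + 2.3) = arctan(161/2.3) = 89.18°
∠(j161 + 95) = arctan(161/95) = 59.46°
∠L(j161) = 90.00° − (89.18° + 59.46°) = -58.64°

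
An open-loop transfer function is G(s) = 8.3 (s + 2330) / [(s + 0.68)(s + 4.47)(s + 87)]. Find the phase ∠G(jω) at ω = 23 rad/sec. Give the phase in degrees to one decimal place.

∠(j23 + 2330) = arctan(23/2330) = 0.57°
∠(j23 + 0.68) = arctan(23/0.68) = 88.31°
∠(j23 + 4.47) = arctan(23/4.47) = 79.00°
∠(j23 + 87) = arctan(23/87) = 14.81°
∠G(j23) = 0.57° − (88.31° + 79.00° + 14.81°) = -181.55°

-181.6°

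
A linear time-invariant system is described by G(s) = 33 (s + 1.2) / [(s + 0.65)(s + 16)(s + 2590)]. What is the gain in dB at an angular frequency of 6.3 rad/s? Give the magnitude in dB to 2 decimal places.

|j6.3 + 1.2| = √(6.3² + 1.2²) = 6.413
|j6.3 + 0.65| = √(6.3² + 0.65²) = 6.333
|j6.3 + 16| = √(6.3² + 16²) = 17.2
|j6.3 + 2590| = √(6.3² + 2590²) = 2590
|G(j6.3)| = 33 × 6.413 / (6.333 × 17.2 × 2590) = 0.0007503
20 log₁₀(0.0007503) = -62.495 dB

-62.50 dB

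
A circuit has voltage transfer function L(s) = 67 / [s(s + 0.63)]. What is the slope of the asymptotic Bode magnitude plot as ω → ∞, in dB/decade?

With 0 zeros and 2 poles, the high-frequency asymptotic slope is 20 × (0 − 2) = -40 dB/decade.

-40 dB/decade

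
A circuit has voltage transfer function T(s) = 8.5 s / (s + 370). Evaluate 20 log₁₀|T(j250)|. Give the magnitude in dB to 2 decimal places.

|j250| = 250
|j250 + 370| = √(250² + 370²) = 446.5
|T(j250)| = 8.5 × 250 / 446.5 = 4.7588
20 log₁₀(4.7588) = 13.550 dB

13.55 dB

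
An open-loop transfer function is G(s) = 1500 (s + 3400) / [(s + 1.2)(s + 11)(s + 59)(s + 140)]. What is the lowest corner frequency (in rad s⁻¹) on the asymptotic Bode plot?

1.2 rad s⁻¹

Break frequencies occur at each pole and zero magnitude: 1.2 rad s⁻¹, 11 rad s⁻¹, 59 rad s⁻¹, 140 rad s⁻¹, 3400 rad s⁻¹.
The lowest is 1.2 rad s⁻¹.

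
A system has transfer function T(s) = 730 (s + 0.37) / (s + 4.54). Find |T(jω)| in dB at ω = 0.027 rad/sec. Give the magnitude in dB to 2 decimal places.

35.51 dB

|j0.027 + 0.37| = √(0.027² + 0.37²) = 0.371
|j0.027 + 4.54| = √(0.027² + 4.54²) = 4.54
|T(j0.027)| = 730 × 0.371 / 4.54 = 59.651
20 log₁₀(59.651) = 35.512 dB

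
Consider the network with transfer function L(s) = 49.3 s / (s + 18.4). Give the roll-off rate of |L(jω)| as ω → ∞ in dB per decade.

With 1 zero and 1 pole, the high-frequency asymptotic slope is 20 × (1 − 1) = 0 dB/decade.

0 dB/decade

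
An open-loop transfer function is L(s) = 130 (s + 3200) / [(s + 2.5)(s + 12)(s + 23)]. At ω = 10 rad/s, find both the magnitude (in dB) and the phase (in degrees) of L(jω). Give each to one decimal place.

|j10 + 3200| = √(10² + 3200²) = 3200
|j10 + 2.5| = √(10² + 2.5²) = 10.31
|j10 + 12| = √(10² + 12²) = 15.62
|j10 + 23| = √(10² + 23²) = 25.08
|L(j10)| = 130 × 3200 / (10.31 × 15.62 × 25.08) = 103.02
20 log₁₀(103.02) = 40.26 dB
∠(j10 + 3200) = arctan(10/3200) = 0.18°
∠(j10 + 2.5) = arctan(10/2.5) = 75.96°
∠(j10 + 12) = arctan(10/12) = 39.81°
∠(j10 + 23) = arctan(10/23) = 23.50°
∠L(j10) = 0.18° − (75.96° + 39.81° + 23.50°) = -139.09°

|L| = 40.3 dB, ∠L = -139.1 deg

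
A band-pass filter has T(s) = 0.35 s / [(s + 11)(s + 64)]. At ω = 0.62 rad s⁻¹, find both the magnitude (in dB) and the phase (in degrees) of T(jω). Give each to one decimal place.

|T| = -70.2 dB, ∠T = 86.2°

|j0.62| = 0.62
|j0.62 + 11| = √(0.62² + 11²) = 11.02
|j0.62 + 64| = √(0.62² + 64²) = 64
|T(j0.62)| = 0.35 × 0.62 / (11.02 × 64) = 0.00030774
20 log₁₀(0.00030774) = -70.24 dB
∠(j0.62) = 90.00°
∠(j0.62 + 11) = arctan(0.62/11) = 3.23°
∠(j0.62 + 64) = arctan(0.62/64) = 0.56°
∠T(j0.62) = 90.00° − (3.23° + 0.56°) = 86.22°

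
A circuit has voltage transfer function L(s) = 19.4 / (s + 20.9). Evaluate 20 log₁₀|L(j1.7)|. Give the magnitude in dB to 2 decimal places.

|j1.7 + 20.9| = √(1.7² + 20.9²) = 20.97
|L(j1.7)| = 19.4 / 20.97 = 0.92517
20 log₁₀(0.92517) = -0.676 dB

-0.68 dB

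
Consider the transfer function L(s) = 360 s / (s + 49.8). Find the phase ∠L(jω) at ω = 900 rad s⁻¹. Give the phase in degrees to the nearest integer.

3°

∠(j900) = 90.00°
∠(j900 + 49.8) = arctan(900/49.8) = 86.83°
∠L(j900) = 90.00° − 86.83° = 3.17°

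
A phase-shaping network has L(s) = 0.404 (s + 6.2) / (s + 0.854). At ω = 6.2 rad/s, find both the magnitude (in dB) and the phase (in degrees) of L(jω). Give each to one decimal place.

|L| = -4.9 dB, ∠L = -37.2 deg

|j6.2 + 6.2| = √(6.2² + 6.2²) = 8.768
|j6.2 + 0.854| = √(6.2² + 0.854²) = 6.259
|L(j6.2)| = 0.404 × 8.768 / 6.259 = 0.566
20 log₁₀(0.566) = -4.94 dB
∠(j6.2 + 6.2) = arctan(6.2/6.2) = 45.00°
∠(j6.2 + 0.854) = arctan(6.2/0.854) = 82.16°
∠L(j6.2) = 45.00° − 82.16° = -37.16°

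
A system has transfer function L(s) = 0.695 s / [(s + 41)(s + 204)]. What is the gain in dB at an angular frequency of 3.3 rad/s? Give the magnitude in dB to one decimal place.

|j3.3| = 3.3
|j3.3 + 41| = √(3.3² + 41²) = 41.13
|j3.3 + 204| = √(3.3² + 204²) = 204
|L(j3.3)| = 0.695 × 3.3 / (41.13 × 204) = 0.00027329
20 log₁₀(0.00027329) = -71.27 dB

-71.3 dB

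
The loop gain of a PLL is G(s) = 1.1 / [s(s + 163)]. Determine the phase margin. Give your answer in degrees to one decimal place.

Gain crossover: |G(jω)| = 1 at ω ≈ 0.00675 rad/sec.
∠G(j0.00675) = −90° − arctan(0.00675/163) ≈ -90.00°
PM = 180° + (-90.00°) = 90.00°

90.0 deg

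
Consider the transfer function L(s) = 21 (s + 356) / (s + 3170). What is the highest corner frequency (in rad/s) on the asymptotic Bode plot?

3170 rad/s

Break frequencies occur at each pole and zero magnitude: 356 rad/s, 3170 rad/s.
The highest is 3170 rad/s.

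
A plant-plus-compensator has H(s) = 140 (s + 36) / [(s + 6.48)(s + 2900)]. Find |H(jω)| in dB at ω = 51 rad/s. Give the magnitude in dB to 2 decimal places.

-24.64 dB

|j51 + 36| = √(51² + 36²) = 62.43
|j51 + 6.48| = √(51² + 6.48²) = 51.41
|j51 + 2900| = √(51² + 2900²) = 2900
|H(j51)| = 140 × 62.43 / (51.41 × 2900) = 0.058611
20 log₁₀(0.058611) = -24.640 dB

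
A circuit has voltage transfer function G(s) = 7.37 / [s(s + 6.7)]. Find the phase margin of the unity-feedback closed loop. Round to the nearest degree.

Gain crossover: |G(jω)| = 1 at ω ≈ 1.09 rad s⁻¹.
∠G(j1.09) = −90° − arctan(1.09/6.7) ≈ -99.21°
PM = 180° + (-99.21°) = 80.79°

81°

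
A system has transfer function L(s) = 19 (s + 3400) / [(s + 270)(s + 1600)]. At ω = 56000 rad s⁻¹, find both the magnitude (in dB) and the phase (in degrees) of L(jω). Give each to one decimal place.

|L| = -69.4 dB, ∠L = -91.6°

|j56000 + 3400| = √(56000² + 3400²) = 5.61e+04
|j56000 + 270| = √(56000² + 270²) = 5.6e+04
|j56000 + 1600| = √(56000² + 1600²) = 5.602e+04
|L(j56000)| = 19 × 5.61e+04 / (5.6e+04 × 5.602e+04) = 0.00033977
20 log₁₀(0.00033977) = -69.38 dB
∠(j56000 + 3400) = arctan(56000/3400) = 86.53°
∠(j56000 + 270) = arctan(56000/270) = 89.72°
∠(j56000 + 1600) = arctan(56000/1600) = 88.36°
∠L(j56000) = 86.53° − (89.72° + 88.36°) = -91.56°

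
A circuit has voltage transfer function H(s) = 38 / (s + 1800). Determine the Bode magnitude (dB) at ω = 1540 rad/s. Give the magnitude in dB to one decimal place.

|j1540 + 1800| = √(1540² + 1800²) = 2369
|H(j1540)| = 38 / 2369 = 0.016041
20 log₁₀(0.016041) = -35.90 dB

-35.9 dB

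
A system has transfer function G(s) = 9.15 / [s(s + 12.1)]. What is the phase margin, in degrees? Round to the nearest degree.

Gain crossover: |G(jω)| = 1 at ω ≈ 0.755 rad/sec.
∠G(j0.755) = −90° − arctan(0.755/12.1) ≈ -93.57°
PM = 180° + (-93.57°) = 86.43°

86°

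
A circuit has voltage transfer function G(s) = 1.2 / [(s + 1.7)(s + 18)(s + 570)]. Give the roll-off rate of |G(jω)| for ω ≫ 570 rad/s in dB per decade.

-60 dB/decade

With 0 zeros and 3 poles, the high-frequency asymptotic slope is 20 × (0 − 3) = -60 dB/decade.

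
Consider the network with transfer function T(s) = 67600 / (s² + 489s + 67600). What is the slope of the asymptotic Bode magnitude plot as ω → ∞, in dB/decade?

-40 dB/decade

With 0 zeros and 2 poles, the high-frequency asymptotic slope is 20 × (0 − 2) = -40 dB/decade.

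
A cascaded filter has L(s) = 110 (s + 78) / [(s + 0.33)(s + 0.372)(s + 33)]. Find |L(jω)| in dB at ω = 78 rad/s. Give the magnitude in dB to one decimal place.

|j78 + 78| = √(78² + 78²) = 110.3
|j78 + 0.33| = √(78² + 0.33²) = 78
|j78 + 0.372| = √(78² + 0.372²) = 78
|j78 + 33| = √(78² + 33²) = 84.69
|L(j78)| = 110 × 110.3 / (78 × 78 × 84.69) = 0.023548
20 log₁₀(0.023548) = -32.56 dB

-32.6 dB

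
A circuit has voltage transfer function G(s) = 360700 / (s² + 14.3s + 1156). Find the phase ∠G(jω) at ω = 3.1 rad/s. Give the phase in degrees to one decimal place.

∠[(j3.1)² + 14.3(j3.1) + 1156] = ∠[1146.4 + j44.33] = 2.21°
∠G(j3.1) = −2.21° = -2.21°

-2.2°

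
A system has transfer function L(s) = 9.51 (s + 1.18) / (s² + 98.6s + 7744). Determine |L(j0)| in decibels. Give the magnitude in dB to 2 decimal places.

-56.78 dB

L(0) = 9.51 × 1.18 / 7744 = 0.0014491
20 log₁₀(0.0014491) = -56.778 dB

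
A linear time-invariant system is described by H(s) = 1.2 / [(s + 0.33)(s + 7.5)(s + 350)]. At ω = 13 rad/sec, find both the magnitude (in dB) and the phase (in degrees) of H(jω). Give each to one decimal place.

|j13 + 0.33| = √(13² + 0.33²) = 13
|j13 + 7.5| = √(13² + 7.5²) = 15.01
|j13 + 350| = √(13² + 350²) = 350.2
|H(j13)| = 1.2 / (13 × 15.01 × 350.2) = 1.7555e-05
20 log₁₀(1.7555e-05) = -95.11 dB
∠(j13 + 0.33) = arctan(13/0.33) = 88.55°
∠(j13 + 7.5) = arctan(13/7.5) = 60.02°
∠(j13 + 350) = arctan(13/350) = 2.13°
∠H(j13) = − (88.55° + 60.02° + 2.13°) = -150.69°

|H| = -95.1 dB, ∠H = -150.7°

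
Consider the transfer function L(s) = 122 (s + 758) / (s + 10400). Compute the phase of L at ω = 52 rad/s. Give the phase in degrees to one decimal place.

∠(j52 + 758) = arctan(52/758) = 3.92°
∠(j52 + 10400) = arctan(52/10400) = 0.29°
∠L(j52) = 3.92° − 0.29° = 3.64°

3.6°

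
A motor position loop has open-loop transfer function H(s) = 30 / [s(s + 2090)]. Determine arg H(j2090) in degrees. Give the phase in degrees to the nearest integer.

∠(j2090 + 2090) = arctan(2090/2090) = 45.00°
∠(j2090) = 90.00°
∠H(j2090) = − (45.00° + 90.00°) = -135.00°

-135°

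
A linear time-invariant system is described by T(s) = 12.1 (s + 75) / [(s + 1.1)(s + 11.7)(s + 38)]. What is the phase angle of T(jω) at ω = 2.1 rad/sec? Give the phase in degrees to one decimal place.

-74.1°

∠(j2.1 + 75) = arctan(2.1/75) = 1.60°
∠(j2.1 + 1.1) = arctan(2.1/1.1) = 62.35°
∠(j2.1 + 11.7) = arctan(2.1/11.7) = 10.18°
∠(j2.1 + 38) = arctan(2.1/38) = 3.16°
∠T(j2.1) = 1.60° − (62.35° + 10.18° + 3.16°) = -74.09°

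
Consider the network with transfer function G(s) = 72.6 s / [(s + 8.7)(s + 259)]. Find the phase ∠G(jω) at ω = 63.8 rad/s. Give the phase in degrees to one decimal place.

∠(j63.8) = 90.00°
∠(j63.8 + 8.7) = arctan(63.8/8.7) = 82.23°
∠(j63.8 + 259) = arctan(63.8/259) = 13.84°
∠G(j63.8) = 90.00° − (82.23° + 13.84°) = -6.07°

-6.1°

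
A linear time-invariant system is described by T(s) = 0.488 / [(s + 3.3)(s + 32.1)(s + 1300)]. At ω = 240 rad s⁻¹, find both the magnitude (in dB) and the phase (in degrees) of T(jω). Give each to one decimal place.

|T| = -163.9 dB, ∠T = -182.1 deg

|j240 + 3.3| = √(240² + 3.3²) = 240
|j240 + 32.1| = √(240² + 32.1²) = 242.1
|j240 + 1300| = √(240² + 1300²) = 1322
|T(j240)| = 0.488 / (240 × 242.1 × 1322) = 6.3516e-09
20 log₁₀(6.3516e-09) = -163.94 dB
∠(j240 + 3.3) = arctan(240/3.3) = 89.21°
∠(j240 + 32.1) = arctan(240/32.1) = 82.38°
∠(j240 + 1300) = arctan(240/1300) = 10.46°
∠T(j240) = − (89.21° + 82.38° + 10.46°) = -182.05°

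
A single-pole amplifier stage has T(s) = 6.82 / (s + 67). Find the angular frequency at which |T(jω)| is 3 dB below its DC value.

For a single-pole low-pass, the −3 dB point is at the pole: ω = 67 rad s⁻¹.

67 rad s⁻¹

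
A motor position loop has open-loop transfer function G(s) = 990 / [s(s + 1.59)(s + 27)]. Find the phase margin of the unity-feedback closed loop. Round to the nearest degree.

3°

Gain crossover: |G(jω)| = 1 at ω ≈ 5.88 rad/s.
∠G(j5.88) = −90° − arctan(5.88/1.59) − arctan(5.88/27) ≈ -177.16°
PM = 180° + (-177.16°) = 2.84°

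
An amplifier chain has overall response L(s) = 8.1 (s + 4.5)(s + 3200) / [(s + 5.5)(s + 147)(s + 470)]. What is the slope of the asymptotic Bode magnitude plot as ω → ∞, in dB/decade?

-20 dB/decade

With 2 zeros and 3 poles, the high-frequency asymptotic slope is 20 × (2 − 3) = -20 dB/decade.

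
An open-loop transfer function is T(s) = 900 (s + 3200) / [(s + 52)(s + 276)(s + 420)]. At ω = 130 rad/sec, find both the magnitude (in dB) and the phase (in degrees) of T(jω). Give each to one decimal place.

|T| = -16.3 dB, ∠T = -108.3°

|j130 + 3200| = √(130² + 3200²) = 3203
|j130 + 52| = √(130² + 52²) = 140
|j130 + 276| = √(130² + 276²) = 305.1
|j130 + 420| = √(130² + 420²) = 439.7
|T(j130)| = 900 × 3203 / (140 × 305.1 × 439.7) = 0.15348
20 log₁₀(0.15348) = -16.28 dB
∠(j130 + 3200) = arctan(130/3200) = 2.33°
∠(j130 + 52) = arctan(130/52) = 68.20°
∠(j130 + 276) = arctan(130/276) = 25.22°
∠(j130 + 420) = arctan(130/420) = 17.20°
∠T(j130) = 2.33° − (68.20° + 25.22° + 17.20°) = -108.29°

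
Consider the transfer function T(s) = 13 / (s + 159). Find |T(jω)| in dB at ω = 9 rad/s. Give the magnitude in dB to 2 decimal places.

|j9 + 159| = √(9² + 159²) = 159.3
|T(j9)| = 13 / 159.3 = 0.08163
20 log₁₀(0.08163) = -21.763 dB

-21.76 dB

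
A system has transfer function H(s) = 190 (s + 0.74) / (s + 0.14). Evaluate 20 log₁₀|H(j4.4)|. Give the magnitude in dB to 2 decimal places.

|j4.4 + 0.74| = √(4.4² + 0.74²) = 4.462
|j4.4 + 0.14| = √(4.4² + 0.14²) = 4.402
|H(j4.4)| = 190 × 4.462 / 4.402 = 192.57
20 log₁₀(192.57) = 45.692 dB

45.69 dB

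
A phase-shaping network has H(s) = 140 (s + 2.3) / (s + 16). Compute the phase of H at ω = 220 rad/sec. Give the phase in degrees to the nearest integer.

∠(j220 + 2.3) = arctan(220/2.3) = 89.40°
∠(j220 + 16) = arctan(220/16) = 85.84°
∠H(j220) = 89.40° − 85.84° = 3.56°

4 deg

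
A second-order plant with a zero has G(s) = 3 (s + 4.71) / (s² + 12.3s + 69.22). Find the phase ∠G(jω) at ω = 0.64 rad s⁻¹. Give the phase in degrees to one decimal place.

1.2 deg

∠(j0.64 + 4.71) = arctan(0.64/4.71) = 7.74°
∠[(j0.64)² + 12.3(j0.64) + 69.22] = ∠[68.81 + j7.872] = 6.53°
∠G(j0.64) = 7.74° − 6.53° = 1.21°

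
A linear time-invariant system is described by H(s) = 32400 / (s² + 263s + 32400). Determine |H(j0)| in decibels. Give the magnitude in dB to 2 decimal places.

H(0) = 32400 / 32400 = 1
20 log₁₀(1) = 0.000 dB

0.00 dB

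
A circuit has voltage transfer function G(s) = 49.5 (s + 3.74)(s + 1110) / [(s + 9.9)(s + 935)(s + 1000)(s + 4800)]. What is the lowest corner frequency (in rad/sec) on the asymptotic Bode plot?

Break frequencies occur at each pole and zero magnitude: 3.74 rad/sec, 9.9 rad/sec, 935 rad/sec, 1000 rad/sec, 1110 rad/sec, 4800 rad/sec.
The lowest is 3.74 rad/sec.

3.74 rad/sec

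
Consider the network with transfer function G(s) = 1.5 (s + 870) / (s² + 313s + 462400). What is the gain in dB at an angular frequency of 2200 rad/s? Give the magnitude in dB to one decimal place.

|j2200 + 870| = √(2200² + 870²) = 2366
|(j2200)² + 313(j2200) + 462400| = |-4.3776e+06 + j6.886e+05| = 4.431e+06
|G(j2200)| = 1.5 × 2366 / 4.431e+06 = 0.0008008
20 log₁₀(0.0008008) = -61.93 dB

-61.9 dB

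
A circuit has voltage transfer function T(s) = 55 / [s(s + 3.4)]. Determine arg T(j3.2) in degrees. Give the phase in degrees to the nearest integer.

-133°

∠(j3.2 + 3.4) = arctan(3.2/3.4) = 43.26°
∠(j3.2) = 90.00°
∠T(j3.2) = − (43.26° + 90.00°) = -133.26°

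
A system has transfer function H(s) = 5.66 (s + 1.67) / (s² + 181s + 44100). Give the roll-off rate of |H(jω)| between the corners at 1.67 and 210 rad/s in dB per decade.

In this band the factors already past their corner are: zero at 1.67; net slope = 20 dB/decade.

20 dB/decade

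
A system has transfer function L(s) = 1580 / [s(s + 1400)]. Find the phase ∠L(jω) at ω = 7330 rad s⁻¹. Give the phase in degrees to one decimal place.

∠(j7330 + 1400) = arctan(7330/1400) = 79.19°
∠(j7330) = 90.00°
∠L(j7330) = − (79.19° + 90.00°) = -169.19°

-169.2°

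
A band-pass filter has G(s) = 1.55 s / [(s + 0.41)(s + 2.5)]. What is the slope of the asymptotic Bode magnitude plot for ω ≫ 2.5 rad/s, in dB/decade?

-20 dB/decade

With 1 zero and 2 poles, the high-frequency asymptotic slope is 20 × (1 − 2) = -20 dB/decade.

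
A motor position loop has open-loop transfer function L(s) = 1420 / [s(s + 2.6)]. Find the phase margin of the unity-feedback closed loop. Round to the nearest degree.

Gain crossover: |L(jω)| = 1 at ω ≈ 37.6 rad/s.
∠L(j37.6) = −90° − arctan(37.6/2.6) ≈ -176.05°
PM = 180° + (-176.05°) = 3.95°

4°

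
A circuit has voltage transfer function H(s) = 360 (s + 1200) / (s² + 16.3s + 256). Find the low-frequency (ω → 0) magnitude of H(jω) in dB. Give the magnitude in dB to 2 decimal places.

H(0) = 360 × 1200 / 256 = 1687.5
20 log₁₀(1687.5) = 64.545 dB

64.54 dB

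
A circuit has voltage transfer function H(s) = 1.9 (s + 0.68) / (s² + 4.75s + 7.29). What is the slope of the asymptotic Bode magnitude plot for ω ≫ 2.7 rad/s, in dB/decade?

-20 dB/decade

With 1 zero and 2 poles, the high-frequency asymptotic slope is 20 × (1 − 2) = -20 dB/decade.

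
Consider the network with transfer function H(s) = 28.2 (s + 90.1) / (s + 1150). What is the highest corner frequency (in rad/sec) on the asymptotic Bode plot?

1150 rad/sec

Break frequencies occur at each pole and zero magnitude: 90.1 rad/sec, 1150 rad/sec.
The highest is 1150 rad/sec.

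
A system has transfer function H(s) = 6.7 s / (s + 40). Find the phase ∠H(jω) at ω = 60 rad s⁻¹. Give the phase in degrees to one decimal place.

33.7 deg

∠(j60) = 90.00°
∠(j60 + 40) = arctan(60/40) = 56.31°
∠H(j60) = 90.00° − 56.31° = 33.69°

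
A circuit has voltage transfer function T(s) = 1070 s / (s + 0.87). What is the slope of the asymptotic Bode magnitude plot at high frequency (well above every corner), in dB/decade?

0 dB/decade

With 1 zero and 1 pole, the high-frequency asymptotic slope is 20 × (1 − 1) = 0 dB/decade.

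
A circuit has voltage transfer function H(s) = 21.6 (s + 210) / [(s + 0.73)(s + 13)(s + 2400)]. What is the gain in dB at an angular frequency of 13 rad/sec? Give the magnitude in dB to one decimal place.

-42.0 dB

|j13 + 210| = √(13² + 210²) = 210.4
|j13 + 0.73| = √(13² + 0.73²) = 13.02
|j13 + 13| = √(13² + 13²) = 18.38
|j13 + 2400| = √(13² + 2400²) = 2400
|H(j13)| = 21.6 × 210.4 / (13.02 × 18.38 × 2400) = 0.0079104
20 log₁₀(0.0079104) = -42.04 dB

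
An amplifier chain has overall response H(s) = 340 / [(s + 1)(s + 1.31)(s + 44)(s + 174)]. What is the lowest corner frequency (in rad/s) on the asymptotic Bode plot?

Break frequencies occur at each pole and zero magnitude: 1 rad/s, 1.31 rad/s, 44 rad/s, 174 rad/s.
The lowest is 1 rad/s.

1 rad/s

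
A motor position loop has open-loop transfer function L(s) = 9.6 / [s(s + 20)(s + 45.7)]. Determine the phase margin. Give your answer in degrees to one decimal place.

Gain crossover: |L(jω)| = 1 at ω ≈ 0.0105 rad/s.
∠L(j0.0105) = −90° − arctan(0.0105/20) − arctan(0.0105/45.7) ≈ -90.04°
PM = 180° + (-90.04°) = 89.96°

90.0°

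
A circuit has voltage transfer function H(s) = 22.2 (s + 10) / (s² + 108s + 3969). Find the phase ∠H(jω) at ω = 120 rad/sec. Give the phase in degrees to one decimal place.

-43.6 deg

∠(j120 + 10) = arctan(120/10) = 85.24°
∠[(j120)² + 108(j120) + 3969] = ∠[-10431 + j12960] = 128.83°
∠H(j120) = 85.24° − 128.83° = -43.59°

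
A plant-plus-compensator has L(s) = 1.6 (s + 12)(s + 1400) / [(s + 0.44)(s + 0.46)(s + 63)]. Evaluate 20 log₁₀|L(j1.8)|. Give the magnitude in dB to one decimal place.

42.0 dB

|j1.8 + 12| = √(1.8² + 12²) = 12.13
|j1.8 + 1400| = √(1.8² + 1400²) = 1400
|j1.8 + 0.44| = √(1.8² + 0.44²) = 1.853
|j1.8 + 0.46| = √(1.8² + 0.46²) = 1.858
|j1.8 + 63| = √(1.8² + 63²) = 63.03
|L(j1.8)| = 1.6 × 12.13 × 1400 / (1.853 × 1.858 × 63.03) = 125.27
20 log₁₀(125.27) = 41.96 dB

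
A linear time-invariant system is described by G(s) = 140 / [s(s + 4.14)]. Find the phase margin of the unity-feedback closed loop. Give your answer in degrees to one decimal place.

Gain crossover: |G(jω)| = 1 at ω ≈ 11.5 rad/sec.
∠G(j11.5) = −90° − arctan(11.5/4.14) ≈ -160.16°
PM = 180° + (-160.16°) = 19.84°

19.8 deg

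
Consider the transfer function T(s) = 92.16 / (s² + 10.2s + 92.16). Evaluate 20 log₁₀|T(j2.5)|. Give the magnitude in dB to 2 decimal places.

|(j2.5)² + 10.2(j2.5) + 92.16| = |85.91 + j25.5| = 89.61
|T(j2.5)| = 92.16 / 89.61 = 1.0284
20 log₁₀(1.0284) = 0.243 dB

0.24 dB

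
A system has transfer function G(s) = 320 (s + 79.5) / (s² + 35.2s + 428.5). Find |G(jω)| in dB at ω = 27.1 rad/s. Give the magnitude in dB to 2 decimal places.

|j27.1 + 79.5| = √(27.1² + 79.5²) = 83.99
|(j27.1)² + 35.2(j27.1) + 428.5| = |-305.91 + j953.92| = 1002
|G(j27.1)| = 320 × 83.99 / 1002 = 26.83
20 log₁₀(26.83) = 28.572 dB

28.57 dB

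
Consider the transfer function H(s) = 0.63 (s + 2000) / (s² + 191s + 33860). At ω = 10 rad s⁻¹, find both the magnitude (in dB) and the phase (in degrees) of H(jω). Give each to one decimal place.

|H| = -28.6 dB, ∠H = -3.0°

|j10 + 2000| = √(10² + 2000²) = 2000
|(j10)² + 191(j10) + 33860| = |33760 + j1910| = 3.381e+04
|H(j10)| = 0.63 × 2000 / 3.381e+04 = 0.037263
20 log₁₀(0.037263) = -28.57 dB
∠(j10 + 2000) = arctan(10/2000) = 0.29°
∠[(j10)² + 191(j10) + 33860] = ∠[33760 + j1910] = 3.24°
∠H(j10) = 0.29° − 3.24° = -2.95°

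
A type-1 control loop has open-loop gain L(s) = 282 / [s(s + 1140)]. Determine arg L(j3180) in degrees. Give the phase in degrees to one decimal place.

∠(j3180 + 1140) = arctan(3180/1140) = 70.28°
∠(j3180) = 90.00°
∠L(j3180) = − (70.28° + 90.00°) = -160.28°

-160.3°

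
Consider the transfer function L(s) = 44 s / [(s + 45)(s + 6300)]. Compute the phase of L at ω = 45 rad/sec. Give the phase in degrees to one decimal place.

44.6 deg

∠(j45) = 90.00°
∠(j45 + 45) = arctan(45/45) = 45.00°
∠(j45 + 6300) = arctan(45/6300) = 0.41°
∠L(j45) = 90.00° − (45.00° + 0.41°) = 44.59°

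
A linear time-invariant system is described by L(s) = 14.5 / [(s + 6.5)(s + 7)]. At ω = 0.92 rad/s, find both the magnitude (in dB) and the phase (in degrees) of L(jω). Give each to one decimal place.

|j0.92 + 6.5| = √(0.92² + 6.5²) = 6.565
|j0.92 + 7| = √(0.92² + 7²) = 7.06
|L(j0.92)| = 14.5 / (6.565 × 7.06) = 0.31285
20 log₁₀(0.31285) = -10.09 dB
∠(j0.92 + 6.5) = arctan(0.92/6.5) = 8.06°
∠(j0.92 + 7) = arctan(0.92/7) = 7.49°
∠L(j0.92) = − (8.06° + 7.49°) = -15.54°

|L| = -10.1 dB, ∠L = -15.5°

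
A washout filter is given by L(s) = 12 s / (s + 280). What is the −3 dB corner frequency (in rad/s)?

280 rad/s

For a single-pole high-pass, the −3 dB point is at the pole: ω = 280 rad/s.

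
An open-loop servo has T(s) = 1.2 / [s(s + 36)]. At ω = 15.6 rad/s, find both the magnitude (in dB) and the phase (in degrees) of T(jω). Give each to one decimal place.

|j15.6 + 36| = √(15.6² + 36²) = 39.23
|j15.6| = 15.6
|T(j15.6)| = 1.2 / (39.23 × 15.6) = 0.0019606
20 log₁₀(0.0019606) = -54.15 dB
∠(j15.6 + 36) = arctan(15.6/36) = 23.43°
∠(j15.6) = 90.00°
∠T(j15.6) = − (23.43° + 90.00°) = -113.43°

|T| = -54.2 dB, ∠T = -113.4°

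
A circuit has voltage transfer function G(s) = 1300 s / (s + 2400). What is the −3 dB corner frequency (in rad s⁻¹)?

2400 rad s⁻¹

For a single-pole high-pass, the −3 dB point is at the pole: ω = 2400 rad s⁻¹.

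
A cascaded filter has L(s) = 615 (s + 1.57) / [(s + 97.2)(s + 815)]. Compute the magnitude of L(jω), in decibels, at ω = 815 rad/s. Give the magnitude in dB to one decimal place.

-5.5 dB

|j815 + 1.57| = √(815² + 1.57²) = 815
|j815 + 97.2| = √(815² + 97.2²) = 820.8
|j815 + 815| = √(815² + 815²) = 1153
|L(j815)| = 615 × 815 / (820.8 × 1153) = 0.52983
20 log₁₀(0.52983) = -5.52 dB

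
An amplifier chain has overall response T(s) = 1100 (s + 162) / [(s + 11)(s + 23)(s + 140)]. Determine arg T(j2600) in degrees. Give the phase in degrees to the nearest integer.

∠(j2600 + 162) = arctan(2600/162) = 86.43°
∠(j2600 + 11) = arctan(2600/11) = 89.76°
∠(j2600 + 23) = arctan(2600/23) = 89.49°
∠(j2600 + 140) = arctan(2600/140) = 86.92°
∠T(j2600) = 86.43° − (89.76° + 89.49° + 86.92°) = -179.73°

-180°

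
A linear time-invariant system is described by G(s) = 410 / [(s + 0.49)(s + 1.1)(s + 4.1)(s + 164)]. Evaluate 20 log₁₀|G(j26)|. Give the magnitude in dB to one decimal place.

-77.2 dB

|j26 + 0.49| = √(26² + 0.49²) = 26
|j26 + 1.1| = √(26² + 1.1²) = 26.02
|j26 + 4.1| = √(26² + 4.1²) = 26.32
|j26 + 164| = √(26² + 164²) = 166
|G(j26)| = 410 / (26 × 26.02 × 26.32 × 166) = 0.00013862
20 log₁₀(0.00013862) = -77.16 dB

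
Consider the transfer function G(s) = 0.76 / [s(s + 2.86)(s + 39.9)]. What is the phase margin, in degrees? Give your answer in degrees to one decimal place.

Gain crossover: |G(jω)| = 1 at ω ≈ 0.00666 rad/s.
∠G(j0.00666) = −90° − arctan(0.00666/2.86) − arctan(0.00666/39.9) ≈ -90.14°
PM = 180° + (-90.14°) = 89.86°

89.9°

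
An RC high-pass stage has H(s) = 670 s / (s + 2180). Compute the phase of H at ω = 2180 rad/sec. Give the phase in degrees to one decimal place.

∠(j2180) = 90.00°
∠(j2180 + 2180) = arctan(2180/2180) = 45.00°
∠H(j2180) = 90.00° − 45.00° = 45.00°

45.0°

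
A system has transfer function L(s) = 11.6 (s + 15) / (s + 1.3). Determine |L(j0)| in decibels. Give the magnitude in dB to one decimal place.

42.5 dB

L(0) = 11.6 × 15 / 1.3 = 133.85
20 log₁₀(133.85) = 42.53 dB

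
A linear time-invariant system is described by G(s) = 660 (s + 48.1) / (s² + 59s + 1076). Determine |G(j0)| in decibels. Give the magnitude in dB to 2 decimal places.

G(0) = 660 × 48.1 / 1076 = 29.504
20 log₁₀(29.504) = 29.398 dB

29.40 dB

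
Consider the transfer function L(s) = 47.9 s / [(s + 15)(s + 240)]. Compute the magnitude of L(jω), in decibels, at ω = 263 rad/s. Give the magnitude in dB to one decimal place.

-17.4 dB

|j263| = 263
|j263 + 15| = √(263² + 15²) = 263.4
|j263 + 240| = √(263² + 240²) = 356
|L(j263)| = 47.9 × 263 / (263.4 × 356) = 0.13431
20 log₁₀(0.13431) = -17.44 dB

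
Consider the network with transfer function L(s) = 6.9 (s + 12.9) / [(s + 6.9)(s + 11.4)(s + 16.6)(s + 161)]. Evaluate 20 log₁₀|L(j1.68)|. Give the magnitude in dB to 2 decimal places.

|j1.68 + 12.9| = √(1.68² + 12.9²) = 13.01
|j1.68 + 6.9| = √(1.68² + 6.9²) = 7.102
|j1.68 + 11.4| = √(1.68² + 11.4²) = 11.52
|j1.68 + 16.6| = √(1.68² + 16.6²) = 16.68
|j1.68 + 161| = √(1.68² + 161²) = 161
|L(j1.68)| = 6.9 × 13.01 / (7.102 × 11.52 × 16.68 × 161) = 0.00040832
20 log₁₀(0.00040832) = -67.780 dB

-67.78 dB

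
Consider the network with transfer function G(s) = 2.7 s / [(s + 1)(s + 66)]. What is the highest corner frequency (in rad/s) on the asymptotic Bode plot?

66 rad/s

Break frequencies occur at each pole and zero magnitude: 1 rad/s, 66 rad/s.
The highest is 66 rad/s.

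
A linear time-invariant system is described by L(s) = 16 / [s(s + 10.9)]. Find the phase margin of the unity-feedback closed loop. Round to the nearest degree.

82 deg

Gain crossover: |L(jω)| = 1 at ω ≈ 1.45 rad/sec.
∠L(j1.45) = −90° − arctan(1.45/10.9) ≈ -97.60°
PM = 180° + (-97.60°) = 82.40°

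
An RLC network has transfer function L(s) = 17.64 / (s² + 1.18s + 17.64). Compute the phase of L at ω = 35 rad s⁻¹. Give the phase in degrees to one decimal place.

-178.0°

∠[(j35)² + 1.18(j35) + 17.64] = ∠[-1207.4 + j41.3] = 178.04°
∠L(j35) = −178.04° = -178.04°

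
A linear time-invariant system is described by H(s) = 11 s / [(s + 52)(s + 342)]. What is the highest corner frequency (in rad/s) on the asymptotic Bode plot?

Break frequencies occur at each pole and zero magnitude: 52 rad/s, 342 rad/s.
The highest is 342 rad/s.

342 rad/s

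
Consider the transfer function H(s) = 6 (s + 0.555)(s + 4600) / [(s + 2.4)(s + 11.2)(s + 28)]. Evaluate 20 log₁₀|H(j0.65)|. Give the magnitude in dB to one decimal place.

29.6 dB

|j0.65 + 0.555| = √(0.65² + 0.555²) = 0.8547
|j0.65 + 4600| = √(0.65² + 4600²) = 4600
|j0.65 + 2.4| = √(0.65² + 2.4²) = 2.486
|j0.65 + 11.2| = √(0.65² + 11.2²) = 11.22
|j0.65 + 28| = √(0.65² + 28²) = 28.01
|H(j0.65)| = 6 × 0.8547 × 4600 / (2.486 × 11.22 × 28.01) = 30.194
20 log₁₀(30.194) = 29.60 dB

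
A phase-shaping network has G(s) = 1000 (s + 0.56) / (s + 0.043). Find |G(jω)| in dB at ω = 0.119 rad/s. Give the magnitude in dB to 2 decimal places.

|j0.119 + 0.56| = √(0.119² + 0.56²) = 0.5725
|j0.119 + 0.043| = √(0.119² + 0.043²) = 0.1265
|G(j0.119)| = 1000 × 0.5725 / 0.1265 = 4524.6
20 log₁₀(4524.6) = 73.112 dB

73.11 dB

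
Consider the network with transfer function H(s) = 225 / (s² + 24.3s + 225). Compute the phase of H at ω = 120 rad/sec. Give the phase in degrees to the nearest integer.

∠[(j120)² + 24.3(j120) + 225] = ∠[-14175 + j2916] = 168.38°
∠H(j120) = −168.38° = -168.38°

-168 deg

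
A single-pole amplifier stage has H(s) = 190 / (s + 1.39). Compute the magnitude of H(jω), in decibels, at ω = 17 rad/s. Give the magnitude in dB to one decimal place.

20.9 dB

|j17 + 1.39| = √(17² + 1.39²) = 17.06
|H(j17)| = 190 / 17.06 = 11.139
20 log₁₀(11.139) = 20.94 dB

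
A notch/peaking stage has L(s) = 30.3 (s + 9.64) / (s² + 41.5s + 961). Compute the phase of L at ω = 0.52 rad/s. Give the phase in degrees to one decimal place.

1.8 deg

∠(j0.52 + 9.64) = arctan(0.52/9.64) = 3.09°
∠[(j0.52)² + 41.5(j0.52) + 961] = ∠[960.73 + j21.58] = 1.29°
∠L(j0.52) = 3.09° − 1.29° = 1.80°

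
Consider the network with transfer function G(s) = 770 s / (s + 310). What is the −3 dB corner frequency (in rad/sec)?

310 rad/sec

For a single-pole high-pass, the −3 dB point is at the pole: ω = 310 rad/sec.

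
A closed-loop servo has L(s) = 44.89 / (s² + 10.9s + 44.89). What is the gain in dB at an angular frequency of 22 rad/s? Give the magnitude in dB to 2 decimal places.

-20.94 dB

|(j22)² + 10.9(j22) + 44.89| = |-439.11 + j239.8| = 500.3
|L(j22)| = 44.89 / 500.3 = 0.089722
20 log₁₀(0.089722) = -20.942 dB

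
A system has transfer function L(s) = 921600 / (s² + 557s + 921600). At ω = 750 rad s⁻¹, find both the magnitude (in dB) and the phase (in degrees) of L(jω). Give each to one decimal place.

|L| = 4.5 dB, ∠L = -49.3°

|(j750)² + 557(j750) + 921600| = |3.591e+05 + j4.1775e+05| = 5.509e+05
|L(j750)| = 921600 / 5.509e+05 = 1.673
20 log₁₀(1.673) = 4.47 dB
∠[(j750)² + 557(j750) + 921600] = ∠[3.591e+05 + j4.1775e+05] = 49.32°
∠L(j750) = −49.32° = -49.32°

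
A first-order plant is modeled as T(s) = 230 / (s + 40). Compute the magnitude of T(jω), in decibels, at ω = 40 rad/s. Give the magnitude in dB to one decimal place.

12.2 dB

|j40 + 40| = √(40² + 40²) = 56.57
|T(j40)| = 230 / 56.57 = 4.0659
20 log₁₀(4.0659) = 12.18 dB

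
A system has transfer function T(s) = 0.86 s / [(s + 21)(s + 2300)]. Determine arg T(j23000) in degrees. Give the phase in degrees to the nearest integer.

∠(j23000) = 90.00°
∠(j23000 + 21) = arctan(23000/21) = 89.95°
∠(j23000 + 2300) = arctan(23000/2300) = 84.29°
∠T(j23000) = 90.00° − (89.95° + 84.29°) = -84.24°

-84°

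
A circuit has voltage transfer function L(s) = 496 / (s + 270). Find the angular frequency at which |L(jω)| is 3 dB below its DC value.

For a single-pole low-pass, the −3 dB point is at the pole: ω = 270 rad s⁻¹.

270 rad s⁻¹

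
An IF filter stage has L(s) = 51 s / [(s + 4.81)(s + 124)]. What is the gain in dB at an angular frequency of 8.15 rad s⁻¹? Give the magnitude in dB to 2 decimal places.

-9.03 dB

|j8.15| = 8.15
|j8.15 + 4.81| = √(8.15² + 4.81²) = 9.464
|j8.15 + 124| = √(8.15² + 124²) = 124.3
|L(j8.15)| = 51 × 8.15 / (9.464 × 124.3) = 0.35344
20 log₁₀(0.35344) = -9.034 dB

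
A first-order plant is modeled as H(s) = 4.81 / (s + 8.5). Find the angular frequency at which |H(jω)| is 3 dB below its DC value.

8.5 rad/s

For a single-pole low-pass, the −3 dB point is at the pole: ω = 8.5 rad/s.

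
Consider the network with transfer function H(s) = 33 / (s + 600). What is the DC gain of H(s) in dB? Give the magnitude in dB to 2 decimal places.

-25.19 dB

H(0) = 33 / 600 = 0.055
20 log₁₀(0.055) = -25.193 dB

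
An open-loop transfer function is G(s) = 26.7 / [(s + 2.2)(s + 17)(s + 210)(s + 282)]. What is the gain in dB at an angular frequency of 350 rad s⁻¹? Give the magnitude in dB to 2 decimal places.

-178.51 dB

|j350 + 2.2| = √(350² + 2.2²) = 350
|j350 + 17| = √(350² + 17²) = 350.4
|j350 + 210| = √(350² + 210²) = 408.2
|j350 + 282| = √(350² + 282²) = 449.5
|G(j350)| = 26.7 / (350 × 350.4 × 408.2 × 449.5) = 1.1866e-09
20 log₁₀(1.1866e-09) = -178.514 dB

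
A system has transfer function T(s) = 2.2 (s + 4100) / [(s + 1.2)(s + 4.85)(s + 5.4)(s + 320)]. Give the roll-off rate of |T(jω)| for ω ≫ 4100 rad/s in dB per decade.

With 1 zero and 4 poles, the high-frequency asymptotic slope is 20 × (1 − 4) = -60 dB/decade.

-60 dB/decade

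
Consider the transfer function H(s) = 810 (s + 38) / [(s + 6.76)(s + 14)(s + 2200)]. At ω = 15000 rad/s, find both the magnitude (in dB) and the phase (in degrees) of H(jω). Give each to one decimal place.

|H| = -109.0 dB, ∠H = -171.7°

|j15000 + 38| = √(15000² + 38²) = 1.5e+04
|j15000 + 6.76| = √(15000² + 6.76²) = 1.5e+04
|j15000 + 14| = √(15000² + 14²) = 1.5e+04
|j15000 + 2200| = √(15000² + 2200²) = 1.516e+04
|H(j15000)| = 810 × 1.5e+04 / (1.5e+04 × 1.5e+04 × 1.516e+04) = 3.5619e-06
20 log₁₀(3.5619e-06) = -108.97 dB
∠(j15000 + 38) = arctan(15000/38) = 89.85°
∠(j15000 + 6.76) = arctan(15000/6.76) = 89.97°
∠(j15000 + 14) = arctan(15000/14) = 89.95°
∠(j15000 + 2200) = arctan(15000/2200) = 81.66°
∠H(j15000) = 89.85° − (89.97° + 89.95° + 81.66°) = -171.72°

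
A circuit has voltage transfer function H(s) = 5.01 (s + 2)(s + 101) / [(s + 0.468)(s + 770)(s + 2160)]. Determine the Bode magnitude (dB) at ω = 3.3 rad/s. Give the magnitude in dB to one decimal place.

-69.1 dB

|j3.3 + 2| = √(3.3² + 2²) = 3.859
|j3.3 + 101| = √(3.3² + 101²) = 101.1
|j3.3 + 0.468| = √(3.3² + 0.468²) = 3.333
|j3.3 + 770| = √(3.3² + 770²) = 770
|j3.3 + 2160| = √(3.3² + 2160²) = 2160
|H(j3.3)| = 5.01 × 3.859 × 101.1 / (3.333 × 770 × 2160) = 0.00035241
20 log₁₀(0.00035241) = -69.06 dB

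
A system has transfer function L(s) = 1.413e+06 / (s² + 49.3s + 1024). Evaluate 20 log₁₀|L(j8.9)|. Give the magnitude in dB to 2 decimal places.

62.65 dB

|(j8.9)² + 49.3(j8.9) + 1024| = |944.79 + j438.77| = 1042
|L(j8.9)| = 1.413e+06 / 1042 = 1356.4
20 log₁₀(1356.4) = 62.648 dB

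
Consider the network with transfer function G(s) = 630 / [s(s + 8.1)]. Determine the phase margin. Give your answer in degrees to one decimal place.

Gain crossover: |G(jω)| = 1 at ω ≈ 24.5 rad/s.
∠G(j24.5) = −90° − arctan(24.5/8.1) ≈ -161.67°
PM = 180° + (-161.67°) = 18.33°

18.3°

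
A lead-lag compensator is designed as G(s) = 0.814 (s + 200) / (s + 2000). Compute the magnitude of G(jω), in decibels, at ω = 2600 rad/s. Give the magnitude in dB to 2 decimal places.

-3.78 dB

|j2600 + 200| = √(2600² + 200²) = 2608
|j2600 + 2000| = √(2600² + 2000²) = 3280
|G(j2600)| = 0.814 × 2608 / 3280 = 0.6471
20 log₁₀(0.6471) = -3.781 dB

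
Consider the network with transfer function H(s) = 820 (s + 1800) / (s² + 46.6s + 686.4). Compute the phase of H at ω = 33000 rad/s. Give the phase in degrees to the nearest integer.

∠(j33000 + 1800) = arctan(33000/1800) = 86.88°
∠[(j33000)² + 46.6(j33000) + 686.4] = ∠[-1.089e+09 + j1.5378e+06] = 179.92°
∠H(j33000) = 86.88° − 179.92° = -93.04°

-93°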